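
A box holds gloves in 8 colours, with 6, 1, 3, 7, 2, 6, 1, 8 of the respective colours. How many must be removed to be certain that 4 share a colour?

20

In the worst case you take as many as possible of each colour without reaching 4: 3 + 1 + 3 + 3 + 2 + 3 + 1 + 3 = 19.
The next one must give 4 of some colour, so 19 + 1 = 20.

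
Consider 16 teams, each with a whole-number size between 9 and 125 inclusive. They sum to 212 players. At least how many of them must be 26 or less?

13

Each value above 26 is at least 27, contributing at least 27 − 9 = 18 above the floor 9.
The sum exceeds the floor total 144 by 68, so at most ⌊68/18⌋ = 3 exceed 26, and at least 13 are ≤ 26.
Exactly 13 works: 13 values at 9 and 3 at 27 total 198; raise one of the low values by 14 (still ≤ 26) to hit 212.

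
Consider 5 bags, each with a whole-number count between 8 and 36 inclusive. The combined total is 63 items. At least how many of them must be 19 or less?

4

Let j be the number exceeding 19. Then the total is ≥ 20·j + 8·(5 − j) = 40 + 12j.
So 12j ≤ 23 and j ≤ 1; hence at least 5 − 1 = 4 are ≤ 19.
Exactly 4 works: 4 values at 8 and 1 at 20 total 52; raise one of the low values by 11 (still ≤ 19) to hit 63.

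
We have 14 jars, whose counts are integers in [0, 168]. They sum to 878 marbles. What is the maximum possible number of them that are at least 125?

With k values at 125 or above and the rest at least 0, the sum is at least 0 + 125k.
Since the sum is 878, we need 125k ≤ 878, i.e. k ≤ 7.
k = 7 is achieved by 7 values at 125 and 7 at 0, total 875; add 3 to one value (staying below 125) to reach 878.

7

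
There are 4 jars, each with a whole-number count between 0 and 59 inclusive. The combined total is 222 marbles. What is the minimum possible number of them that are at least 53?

2

Each value short of 53 is at most 52, costing at least 59 − 52 = 7 against the maximum total of 236.
We can afford to lose at most 236 − 222 = 14, so at most ⌊14/7⌋ = 2 fall short, and at least 2 are ≥ 53.
Exactly 2 works: 2 values at 59 and 2 at 52 total 222.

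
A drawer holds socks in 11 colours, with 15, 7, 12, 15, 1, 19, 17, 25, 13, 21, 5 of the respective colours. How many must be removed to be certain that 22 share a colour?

147

In the worst case you take as many as possible of each colour without reaching 22: 15 + 7 + 12 + 15 + 1 + 19 + 17 + 21 + 13 + 21 + 5 = 146.
The next one must give 22 of some colour, so 146 + 1 = 147.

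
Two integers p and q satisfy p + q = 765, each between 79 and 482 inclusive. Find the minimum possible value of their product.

Since p + q is fixed, pushing one of them to its bound minimizes the product.
The extreme feasible split is p = 283, q = 482, giving pq = 136406.

136406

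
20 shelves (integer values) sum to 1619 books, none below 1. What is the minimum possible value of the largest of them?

If every one of the 20 were at most 80, the total would be at most 20 × 80 = 1600 < 1619.
Taking 1 copy of 80 and 19 copies of 81 gives exactly 1619, so 81 is attained.

81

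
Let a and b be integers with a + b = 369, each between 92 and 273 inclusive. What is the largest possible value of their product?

34040

For a fixed sum, the product ab is largest when a and b are as close as possible.
Taking a = 184 and b = 185 (both in [92, 273]) gives ab = 34040.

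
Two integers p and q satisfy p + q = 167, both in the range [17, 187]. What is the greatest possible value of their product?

For a fixed sum, the product pq is largest when p and q are as close as possible.
Taking p = 83 and q = 84 (both in [17, 187]) gives pq = 6972.

6972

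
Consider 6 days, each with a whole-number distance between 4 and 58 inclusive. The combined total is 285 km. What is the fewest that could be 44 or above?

Suppose at most 6 − j of them reach 44; then j values are ≤ 43 and the rest ≤ 58.
The total is then ≤ 43·j + 58·(6 − j) = 348 − 15j. For this to be ≥ 285 we need j ≤ 4, so at least 6 − 4 = 2 must reach 44.
Exactly 2 works: 2 values at 58 and 4 at 43 total 288; lower one of the high values by 3 (still ≥ 44) to hit 285.

2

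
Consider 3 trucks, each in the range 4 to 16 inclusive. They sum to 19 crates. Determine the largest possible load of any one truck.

11

Maximizing one value means minimizing the remaining 2.
The other 2 contribute at least 2 × 4 = 8, leaving at most 19 − 8 = 11.
Since 11 ≤ 16, this is achievable: one at 11 and 2 at 4.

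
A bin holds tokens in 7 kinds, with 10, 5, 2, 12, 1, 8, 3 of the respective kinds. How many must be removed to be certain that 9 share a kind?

36

In the worst case you take as many as possible of each kind without reaching 9: 8 + 5 + 2 + 8 + 1 + 8 + 3 = 35.
The next one must give 9 of some kind, so 35 + 1 = 36.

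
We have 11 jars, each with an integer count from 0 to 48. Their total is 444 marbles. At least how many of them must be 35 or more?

5

If only k of them are at least 35, the other 11 − k are at most 34, so the total is at most k·48 + (11 − k)·34.
This must reach 444, so k·48 + (11 − k)·34 ≥ 444, giving k ≥ 5.
Exactly 5 works: 5 values at 48 and 6 at 34 total 444.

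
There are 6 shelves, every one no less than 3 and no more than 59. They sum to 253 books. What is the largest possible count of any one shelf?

59

Maximizing one value means minimizing the remaining 5.
The other 5 contribute at least 5 × 3 = 15, leaving at most 253 − 15 = 238.
But each shelf is capped at 59, so the maximum is 59.
Achievable: one at 59 and the other 5 totalling 194, which fits since 5 × 3 ≤ 194 ≤ 5 × 59.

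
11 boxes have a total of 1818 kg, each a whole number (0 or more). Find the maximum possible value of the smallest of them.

The average is 1818/11 < 166, so some value is ≤ 165.
Achievable: 8 of them at 165 and 3 at 166 total 1818.

165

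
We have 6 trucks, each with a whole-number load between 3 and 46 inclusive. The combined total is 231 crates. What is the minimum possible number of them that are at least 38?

If only k of them are at least 38, the other 6 − k are at most 37, so the total is at most k·46 + (6 − k)·37.
This must reach 231, so k·46 + (6 − k)·37 ≥ 231, giving k ≥ 1.
Exactly 1 works: 1 value at 46 and 5 at 37 total 231.

1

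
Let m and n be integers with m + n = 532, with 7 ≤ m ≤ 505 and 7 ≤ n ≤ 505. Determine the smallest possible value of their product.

Since m + n is fixed, pushing one of them to its bound minimizes the product.
At the endpoint m = 27, n = 532 − 27 = 505, so mn = 27 × 505 = 13635.

13635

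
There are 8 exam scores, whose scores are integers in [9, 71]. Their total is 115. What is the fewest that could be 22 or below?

Let j be the number exceeding 22. Then the total is ≥ 23·j + 9·(8 − j) = 72 + 14j.
So 14j ≤ 43 and j ≤ 3; hence at least 8 − 3 = 5 are ≤ 22.
Exactly 5 works: 5 values at 9 and 3 at 23 total 114; raise one of the low values by 1 (still ≤ 22) to hit 115.

5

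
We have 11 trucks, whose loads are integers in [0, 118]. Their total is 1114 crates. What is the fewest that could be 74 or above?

If only k of them are at least 74, the other 11 − k are at most 73, so the total is at most k·118 + (11 − k)·73.
This must reach 1114, so k·118 + (11 − k)·73 ≥ 1114, giving k ≥ 7.
Exactly 7 works: 7 values at 118 and 4 at 73 total 1118; lower one of the high values by 4 (still ≥ 74) to hit 1114.

7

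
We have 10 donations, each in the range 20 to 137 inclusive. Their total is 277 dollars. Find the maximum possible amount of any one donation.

97

Maximizing one value means minimizing the remaining 9.
The other 9 contribute at least 9 × 20 = 180, leaving at most 277 − 180 = 97.
Since 97 ≤ 137, this is achievable: one at 97 and 9 at 20.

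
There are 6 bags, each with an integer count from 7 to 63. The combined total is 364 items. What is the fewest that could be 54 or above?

5

Suppose at most 6 − j of them reach 54; then j values are ≤ 53 and the rest ≤ 63.
The total is then ≤ 53·j + 63·(6 − j) = 378 − 10j. For this to be ≥ 364 we need j ≤ 1, so at least 6 − 1 = 5 must reach 54.
Exactly 5 works: 5 values at 63 and 1 at 53 total 368; lower one of the high values by 4 (still ≥ 54) to hit 364.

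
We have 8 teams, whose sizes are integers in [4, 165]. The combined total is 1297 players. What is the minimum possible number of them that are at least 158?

6

Suppose at most 8 − j of them reach 158; then j values are ≤ 157 and the rest ≤ 165.
The total is then ≤ 157·j + 165·(8 − j) = 1320 − 8j. For this to be ≥ 1297 we need j ≤ 2, so at least 8 − 2 = 6 must reach 158.
Exactly 6 works: 6 values at 165 and 2 at 157 total 1304; lower one of the high values by 7 (still ≥ 158) to hit 1297.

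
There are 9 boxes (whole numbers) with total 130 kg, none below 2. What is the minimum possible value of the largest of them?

15

The 9 values sum to 130, so their maximum is at least ⌈130/9⌉ = 15.
Equality holds with 4 values of 15 and 5 values of 14.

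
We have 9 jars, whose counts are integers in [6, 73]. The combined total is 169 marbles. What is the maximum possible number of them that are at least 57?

2

Suppose k of them are at least 57. Those contribute at least 57 each and the other 9 − k at least 6 each.
So the total is at least 57k + 6(9 − k) = 54 + 51k. This must be ≤ 169, giving k ≤ 2.
k = 2 is achieved by 2 values at 57 and 7 at 6, total 156; add 13 to one value (staying below 57) to reach 169.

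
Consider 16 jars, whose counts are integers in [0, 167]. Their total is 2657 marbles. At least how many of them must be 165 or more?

Suppose at most 16 − j of them reach 165; then j values are ≤ 164 and the rest ≤ 167.
The total is then ≤ 164·j + 167·(16 − j) = 2672 − 3j. For this to be ≥ 2657 we need j ≤ 5, so at least 16 − 5 = 11 must reach 165.
Exactly 11 works: 11 values at 167 and 5 at 164 total 2657.

11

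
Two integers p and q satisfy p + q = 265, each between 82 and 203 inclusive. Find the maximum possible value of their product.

With p + q fixed, pq peaks when the two are closest together.
Taking p = 132 and q = 133 (both in [82, 203]) gives pq = 17556.

17556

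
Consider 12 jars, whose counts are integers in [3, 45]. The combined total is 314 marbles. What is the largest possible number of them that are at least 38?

7

Suppose k of them are at least 38. Those contribute at least 38 each and the other 12 − k at least 3 each.
So the total is at least 38k + 3(12 − k) = 36 + 35k. This must be ≤ 314, giving k ≤ 7.
k = 7 is achieved by 7 values at 38 and 5 at 3, total 281; add 33 to one value (staying below 38) to reach 314.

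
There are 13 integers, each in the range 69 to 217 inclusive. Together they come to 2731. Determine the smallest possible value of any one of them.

Minimizing one value means maximizing the remaining 12.
The other 12 contribute at most 12 × 217 = 2604, leaving at least 2731 − 2604 = 127.
Since 127 ≥ 69, this is achievable: one at 127 and 12 at 217.

127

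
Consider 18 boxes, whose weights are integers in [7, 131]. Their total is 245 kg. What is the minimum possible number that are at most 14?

Each value above 14 is at least 15, contributing at least 15 − 7 = 8 above the floor 7.
The sum exceeds the floor total 126 by 119, so at most ⌊119/8⌋ = 14 exceed 14, and at least 4 are ≤ 14.
Exactly 4 works: 4 values at 7 and 14 at 15 total 238; raise one of the low values by 7 (still ≤ 14) to hit 245.

4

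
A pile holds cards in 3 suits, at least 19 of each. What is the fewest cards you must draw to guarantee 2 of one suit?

In the worst case you draw 1 of each of the 3 suits: 3 × 1 = 3.
One more forces 2 of some suit, so 3 + 1 = 4.

4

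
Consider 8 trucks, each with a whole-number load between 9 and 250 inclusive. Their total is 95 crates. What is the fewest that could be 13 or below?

Each value above 13 is at least 14, contributing at least 14 − 9 = 5 above the floor 9.
The sum exceeds the floor total 72 by 23, so at most ⌊23/5⌋ = 4 exceed 13, and at least 4 are ≤ 13.
Exactly 4 works: 4 values at 9 and 4 at 14 total 92; raise one of the low values by 3 (still ≤ 13) to hit 95.

4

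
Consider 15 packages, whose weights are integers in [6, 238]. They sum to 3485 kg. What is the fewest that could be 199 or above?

13

If only k of them are at least 199, the other 15 − k are at most 198, so the total is at most k·238 + (15 − k)·198.
This must reach 3485, so k·238 + (15 − k)·198 ≥ 3485, giving k ≥ 13.
Exactly 13 works: 13 values at 238 and 2 at 198 total 3490; lower one of the high values by 5 (still ≥ 199) to hit 3485.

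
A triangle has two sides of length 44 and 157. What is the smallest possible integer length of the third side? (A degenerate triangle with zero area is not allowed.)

The third side must exceed |44 − 157| = 113.
The smallest integer above 113 is 114.

114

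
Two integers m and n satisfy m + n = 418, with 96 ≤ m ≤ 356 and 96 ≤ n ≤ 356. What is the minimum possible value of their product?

mn = m(418 − m) is concave in m, so over [96, 322] it is minimized at an endpoint.
The extreme feasible split is m = 96, n = 322, giving mn = 30912.

30912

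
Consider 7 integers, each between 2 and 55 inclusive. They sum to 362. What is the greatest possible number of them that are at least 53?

If k of the values are ≥ 53, the total is ≥ 53k + 2(7 − k).
Setting 53k + 2(7 − k) ≤ 362 gives 51k ≤ 348, so k ≤ 6.
k = 6 is achieved by 6 values at 53 and 1 at 2, total 320; add 42 to one value (staying below 53) to reach 362.

6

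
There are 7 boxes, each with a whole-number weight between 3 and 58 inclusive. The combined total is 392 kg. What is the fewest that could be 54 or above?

If only k of them are at least 54, the other 7 − k are at most 53, so the total is at most k·58 + (7 − k)·53.
This must reach 392, so k·58 + (7 − k)·53 ≥ 392, giving k ≥ 5.
Exactly 5 works: 5 values at 58 and 2 at 53 total 396; lower one of the high values by 4 (still ≥ 54) to hit 392.

5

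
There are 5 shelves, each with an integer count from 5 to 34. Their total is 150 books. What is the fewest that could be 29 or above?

2

Suppose at most 5 − j of them reach 29; then j values are ≤ 28 and the rest ≤ 34.
The total is then ≤ 28·j + 34·(5 − j) = 170 − 6j. For this to be ≥ 150 we need j ≤ 3, so at least 5 − 3 = 2 must reach 29.
Exactly 2 works: 2 values at 34 and 3 at 28 total 152; lower one of the high values by 2 (still ≥ 29) to hit 150.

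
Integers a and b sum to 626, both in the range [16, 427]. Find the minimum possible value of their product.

Since a + b is fixed, pushing one of them to its bound minimizes the product.
At the endpoint a = 199, b = 626 − 199 = 427, so ab = 199 × 427 = 84973.

84973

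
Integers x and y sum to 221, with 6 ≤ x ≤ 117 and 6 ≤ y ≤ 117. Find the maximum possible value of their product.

For a fixed sum, the product xy is largest when x and y are as close as possible.
Taking x = 110 and y = 111 (both in [6, 117]) gives xy = 12210.

12210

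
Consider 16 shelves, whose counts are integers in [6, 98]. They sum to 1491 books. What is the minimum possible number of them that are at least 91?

If only k of them are at least 91, the other 16 − k are at most 90, so the total is at most k·98 + (16 − k)·90.
This must reach 1491, so k·98 + (16 − k)·90 ≥ 1491, giving k ≥ 7.
Exactly 7 works: 7 values at 98 and 9 at 90 total 1496; lower one of the high values by 5 (still ≥ 91) to hit 1491.

7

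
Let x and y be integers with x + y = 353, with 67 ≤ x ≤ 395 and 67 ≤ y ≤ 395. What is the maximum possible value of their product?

31152

With x + y fixed, xy peaks when the two are closest together.
Taking x = 176 and y = 177 (both in [67, 395]) gives xy = 31152.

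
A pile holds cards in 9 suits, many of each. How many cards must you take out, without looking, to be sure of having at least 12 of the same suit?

100

In the worst case you draw 11 of each of the 9 suits: 9 × 11 = 99.
One more forces 12 of some suit, so 99 + 1 = 100.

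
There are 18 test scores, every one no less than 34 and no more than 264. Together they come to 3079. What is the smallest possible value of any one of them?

Minimizing one value means maximizing the remaining 17.
The other 17 can take up 17 × 264 = 4488 ≥ 3079 − 34, so one score can sit at its floor of 34.
Achievable: one at 34 and the other 17 totalling 3045, which fits since 17 × 34 ≤ 3045 ≤ 17 × 264.

34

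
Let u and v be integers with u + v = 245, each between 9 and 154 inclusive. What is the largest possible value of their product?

15006

With u + v fixed, uv peaks when the two are closest together.
Taking u = 122 and v = 123 (both in [9, 154]) gives uv = 15006.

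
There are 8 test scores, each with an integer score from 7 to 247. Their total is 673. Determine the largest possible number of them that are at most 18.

5

Each value at 18 or below falls at least 247 − 18 = 229 short of the ceiling 247.
The ceiling total is 8 × 247 = 1976, and we need 673, so at most ⌊(1976 − 673)/229⌋ = 5 can be that low.
k = 5 is achieved by 5 values at 18 and 3 at 247, total 831; lower one of the 247's by 158 (still > 18) to reach 673.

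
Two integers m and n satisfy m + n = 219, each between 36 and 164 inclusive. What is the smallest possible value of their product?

For a fixed sum, mn is smallest when m and n are as far apart as possible.
The extreme feasible split is m = 55, n = 164, giving mn = 9020.

9020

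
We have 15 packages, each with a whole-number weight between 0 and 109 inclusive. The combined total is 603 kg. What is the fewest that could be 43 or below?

Let j be the number exceeding 43. Then the total is ≥ 44·j + 0·(15 − j) = 0 + 44j.
So 44j ≤ 603 and j ≤ 13; hence at least 15 − 13 = 2 are ≤ 43.
Exactly 2 works: 2 values at 0 and 13 at 44 total 572; raise one of the low values by 31 (still ≤ 43) to hit 603.

2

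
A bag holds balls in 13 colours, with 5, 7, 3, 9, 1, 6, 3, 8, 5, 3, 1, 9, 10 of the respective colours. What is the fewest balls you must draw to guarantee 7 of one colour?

58

In the worst case you take as many as possible of each colour without reaching 7: 5 + 6 + 3 + 6 + 1 + 6 + 3 + 6 + 5 + 3 + 1 + 6 + 6 = 57.
The next one must give 7 of some colour, so 57 + 1 = 58.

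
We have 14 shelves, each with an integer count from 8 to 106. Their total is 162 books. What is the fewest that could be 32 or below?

12

Each value above 32 is at least 33, contributing at least 33 − 8 = 25 above the floor 8.
The sum exceeds the floor total 112 by 50, so at most ⌊50/25⌋ = 2 exceed 32, and at least 12 are ≤ 32.
Exactly 12 works: 12 values at 8 and 2 at 33 total 162.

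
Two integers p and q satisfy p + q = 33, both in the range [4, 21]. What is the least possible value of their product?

pq = p(33 − p) is concave in p, so over [12, 21] it is minimized at an endpoint.
At the endpoint p = 12, q = 33 − 12 = 21, so pq = 12 × 21 = 252.

252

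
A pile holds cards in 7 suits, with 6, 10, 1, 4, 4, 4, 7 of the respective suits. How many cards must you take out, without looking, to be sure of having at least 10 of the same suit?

36

In the worst case you take as many as possible of each suit without reaching 10: 6 + 9 + 1 + 4 + 4 + 4 + 7 = 35.
The next one must give 10 of some suit, so 35 + 1 = 36.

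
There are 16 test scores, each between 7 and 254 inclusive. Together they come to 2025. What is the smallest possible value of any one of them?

7

To make one score as small as possible, make the other 15 as large as possible.
The other 15 can take up 15 × 254 = 3810 ≥ 2025 − 7, so one score can sit at its floor of 7.
Achievable: one at 7 and the other 15 totalling 2018, which fits since 15 × 7 ≤ 2018 ≤ 15 × 254.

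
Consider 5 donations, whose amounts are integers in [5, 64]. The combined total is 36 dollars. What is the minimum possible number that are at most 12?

4

Let j be the number exceeding 12. Then the total is ≥ 13·j + 5·(5 − j) = 25 + 8j.
So 8j ≤ 11 and j ≤ 1; hence at least 5 − 1 = 4 are ≤ 12.
Exactly 4 works: 4 values at 5 and 1 at 13 total 33; raise one of the low values by 3 (still ≤ 12) to hit 36.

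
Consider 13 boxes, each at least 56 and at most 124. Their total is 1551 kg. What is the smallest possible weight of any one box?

63

Minimizing one value means maximizing the remaining 12.
The other 12 contribute at most 12 × 124 = 1488, leaving at least 1551 − 1488 = 63.
Since 63 ≥ 56, this is achievable: one at 63 and 12 at 124.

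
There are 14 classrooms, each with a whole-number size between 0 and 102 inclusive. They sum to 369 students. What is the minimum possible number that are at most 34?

Each value above 34 is at least 35, contributing at least 35 − 0 = 35 above the floor 0.
The sum exceeds the floor total 0 by 369, so at most ⌊369/35⌋ = 10 exceed 34, and at least 4 are ≤ 34.
Exactly 4 works: 4 values at 0 and 10 at 35 total 350; raise one of the low values by 19 (still ≤ 34) to hit 369.

4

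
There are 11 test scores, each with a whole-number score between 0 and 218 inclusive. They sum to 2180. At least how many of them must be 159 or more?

Each value short of 159 is at most 158, costing at least 218 − 158 = 60 against the maximum total of 2398.
We can afford to lose at most 2398 − 2180 = 218, so at most ⌊218/60⌋ = 3 fall short, and at least 8 are ≥ 159.
Exactly 8 works: 8 values at 218 and 3 at 158 total 2218; lower one of the high values by 38 (still ≥ 159) to hit 2180.

8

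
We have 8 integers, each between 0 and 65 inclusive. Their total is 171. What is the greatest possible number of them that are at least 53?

Suppose k of them are at least 53. Those contribute at least 53 each and the other 8 − k at least 0 each.
So the total is at least 53k + 0(8 − k) = 0 + 53k. This must be ≤ 171, giving k ≤ 3.
k = 3 is achieved by 3 values at 53 and 5 at 0, total 159; add 12 to one value (staying below 53) to reach 171.

3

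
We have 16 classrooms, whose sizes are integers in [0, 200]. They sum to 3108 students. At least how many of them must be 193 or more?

If only k of them are at least 193, the other 16 − k are at most 192, so the total is at most k·200 + (16 − k)·192.
This must reach 3108, so k·200 + (16 − k)·192 ≥ 3108, giving k ≥ 5.
Exactly 5 works: 5 values at 200 and 11 at 192 total 3112; lower one of the high values by 4 (still ≥ 193) to hit 3108.

5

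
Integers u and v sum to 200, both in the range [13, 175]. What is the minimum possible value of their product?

4375

For a fixed sum, uv is smallest when u and v are as far apart as possible.
The extreme feasible split is u = 25, v = 175, giving uv = 4375.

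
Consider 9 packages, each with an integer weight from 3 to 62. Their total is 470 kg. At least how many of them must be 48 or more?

If only k of them are at least 48, the other 9 − k are at most 47, so the total is at most k·62 + (9 − k)·47.
This must reach 470, so k·62 + (9 − k)·47 ≥ 470, giving k ≥ 4.
Exactly 4 works: 4 values at 62 and 5 at 47 total 483; lower one of the high values by 13 (still ≥ 48) to hit 470.

4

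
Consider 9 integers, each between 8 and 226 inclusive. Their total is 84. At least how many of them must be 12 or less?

If only k of them are at most 12, the other 9 − k are at least 13, so the total is at least (9 − k)·13 + k·8.
This is ≤ 84, so (9 − k)·13 + 8k ≤ 84, which gives k ≥ 7.
Exactly 7 works: 7 values at 8 and 2 at 13 total 82; raise one of the low values by 2 (still ≤ 12) to hit 84.

7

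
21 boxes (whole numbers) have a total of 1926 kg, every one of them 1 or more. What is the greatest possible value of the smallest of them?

91

If every one of the 21 were at least 92, the total would be at least 21 × 92 = 1932 > 1926.
Achievable: 6 of them at 91 and 15 at 92 total 1926.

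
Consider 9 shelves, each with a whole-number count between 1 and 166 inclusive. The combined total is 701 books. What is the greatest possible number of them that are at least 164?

4

Suppose k of them are at least 164. Those contribute at least 164 each and the other 9 − k at least 1 each.
So the total is at least 164k + 1(9 − k) = 9 + 163k. This must be ≤ 701, giving k ≤ 4.
k = 4 is achieved by 4 values at 164 and 5 at 1, total 661; add 40 to one value (staying below 164) to reach 701.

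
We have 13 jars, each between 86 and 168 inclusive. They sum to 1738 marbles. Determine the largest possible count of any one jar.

168

To make one jar as large as possible, make the other 12 as small as possible.
The other 12 contribute at least 12 × 86 = 1032, leaving at most 1738 − 1032 = 706.
But each jar is capped at 168, so the maximum is 168.
Achievable: one at 168 and the other 12 totalling 1570, which fits since 12 × 86 ≤ 1570 ≤ 12 × 168.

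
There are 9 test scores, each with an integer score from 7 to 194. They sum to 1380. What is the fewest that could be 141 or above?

3

Suppose at most 9 − j of them reach 141; then j values are ≤ 140 and the rest ≤ 194.
The total is then ≤ 140·j + 194·(9 − j) = 1746 − 54j. For this to be ≥ 1380 we need j ≤ 6, so at least 9 − 6 = 3 must reach 141.
Exactly 3 works: 3 values at 194 and 6 at 140 total 1422; lower one of the high values by 42 (still ≥ 141) to hit 1380.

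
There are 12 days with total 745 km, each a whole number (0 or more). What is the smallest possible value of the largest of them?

The 12 values sum to 745, so their maximum is at least ⌈745/12⌉ = 63.
Taking 11 copies of 62 and 1 copy of 63 gives exactly 745, so 63 is attained.

63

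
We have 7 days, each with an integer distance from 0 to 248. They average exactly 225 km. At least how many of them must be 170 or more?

The total is 7 × 225 = 1575.
Suppose at most 7 − j of them reach 170; then j values are ≤ 169 and the rest ≤ 248.
The total is then ≤ 169·j + 248·(7 − j) = 1736 − 79j. For this to be ≥ 1575 we need j ≤ 2, so at least 7 − 2 = 5 must reach 170.
Exactly 5 works: 5 values at 248 and 2 at 169 total 1578; lower one of the high values by 3 (still ≥ 170) to hit 1575.

5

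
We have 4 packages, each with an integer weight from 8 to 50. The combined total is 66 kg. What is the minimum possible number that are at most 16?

Each value above 16 is at least 17, contributing at least 17 − 8 = 9 above the floor 8.
The sum exceeds the floor total 32 by 34, so at most ⌊34/9⌋ = 3 exceed 16, and at least 1 are ≤ 16.
Exactly 1 works: 1 value at 8 and 3 at 17 total 59; raise one of the low values by 7 (still ≤ 16) to hit 66.

1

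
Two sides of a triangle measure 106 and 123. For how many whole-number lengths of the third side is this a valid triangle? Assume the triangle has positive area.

211

The triangle inequality gives |106 − 123| < c < 106 + 123, i.e. 17 < c < 229.
So c can be any integer from 18 to 228: 211 values.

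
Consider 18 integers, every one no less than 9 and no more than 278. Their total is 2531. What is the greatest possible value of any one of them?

278

Maximizing one value means minimizing the remaining 17.
The other 17 contribute at least 17 × 9 = 153, leaving at most 2531 − 153 = 2378.
But each integer is capped at 278, so the maximum is 278.
Achievable: one at 278 and the other 17 totalling 2253, which fits since 17 × 9 ≤ 2253 ≤ 17 × 278.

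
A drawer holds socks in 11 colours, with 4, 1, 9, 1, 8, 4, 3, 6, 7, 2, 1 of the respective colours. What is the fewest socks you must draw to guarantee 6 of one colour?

In the worst case you take as many as possible of each colour without reaching 6: 4 + 1 + 5 + 1 + 5 + 4 + 3 + 5 + 5 + 2 + 1 = 36.
The next one must give 6 of some colour, so 36 + 1 = 37.

37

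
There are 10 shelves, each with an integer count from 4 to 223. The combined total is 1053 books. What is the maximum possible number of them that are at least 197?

5

If k of the values are ≥ 197, the total is ≥ 197k + 4(10 − k).
Setting 197k + 4(10 − k) ≤ 1053 gives 193k ≤ 1013, so k ≤ 5.
k = 5 is achieved by 5 values at 197 and 5 at 4, total 1005; add 48 to one value (staying below 197) to reach 1053.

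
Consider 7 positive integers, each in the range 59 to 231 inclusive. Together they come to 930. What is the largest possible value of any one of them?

231

Maximizing one value means minimizing the remaining 6.
The other 6 contribute at least 6 × 59 = 354, leaving at most 930 − 354 = 576.
But each integer is capped at 231, so the maximum is 231.
Achievable: one at 231 and the other 6 totalling 699, which fits since 6 × 59 ≤ 699 ≤ 6 × 231.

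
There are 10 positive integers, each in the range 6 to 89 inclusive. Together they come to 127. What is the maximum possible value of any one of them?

73

Maximizing one value means minimizing the remaining 9.
The other 9 contribute at least 9 × 6 = 54, leaving at most 127 − 54 = 73.
Since 73 ≤ 89, this is achievable: one at 73 and 9 at 6.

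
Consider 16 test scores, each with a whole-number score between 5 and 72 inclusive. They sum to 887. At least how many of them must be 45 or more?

Suppose at most 16 − j of them reach 45; then j values are ≤ 44 and the rest ≤ 72.
The total is then ≤ 44·j + 72·(16 − j) = 1152 − 28j. For this to be ≥ 887 we need j ≤ 9, so at least 16 − 9 = 7 must reach 45.
Exactly 7 works: 7 values at 72 and 9 at 44 total 900; lower one of the high values by 13 (still ≥ 45) to hit 887.

7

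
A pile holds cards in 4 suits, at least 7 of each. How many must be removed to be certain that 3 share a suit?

In the worst case you draw 2 of each of the 4 suits: 4 × 2 = 8.
One more forces 3 of some suit, so 8 + 1 = 9.

9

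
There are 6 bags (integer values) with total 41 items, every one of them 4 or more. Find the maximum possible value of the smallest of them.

6

If every one of the 6 were at least 7, the total would be at least 6 × 7 = 42 > 41.
Taking 1 copy of 6 and 5 copies of 7 gives exactly 41, so 6 is attained.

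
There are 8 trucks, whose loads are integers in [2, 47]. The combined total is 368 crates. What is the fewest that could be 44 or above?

If only k of them are at least 44, the other 8 − k are at most 43, so the total is at most k·47 + (8 − k)·43.
This must reach 368, so k·47 + (8 − k)·43 ≥ 368, giving k ≥ 6.
Exactly 6 works: 6 values at 47 and 2 at 43 total 368.

6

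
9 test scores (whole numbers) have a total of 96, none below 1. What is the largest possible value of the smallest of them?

10

The 9 values sum to 96, so their minimum is at most ⌊96/9⌋ = 10.
Taking 3 copies of 10 and 6 copies of 11 gives exactly 96, so 10 is attained.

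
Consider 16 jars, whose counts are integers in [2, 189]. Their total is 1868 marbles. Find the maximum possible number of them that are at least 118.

Suppose k of them are at least 118. Those contribute at least 118 each and the other 16 − k at least 2 each.
So the total is at least 118k + 2(16 − k) = 32 + 116k. This must be ≤ 1868, giving k ≤ 15.
k = 15 is achieved by 15 values at 118 and 1 at 2, total 1772; add 96 to one value (staying below 118) to reach 1868.

15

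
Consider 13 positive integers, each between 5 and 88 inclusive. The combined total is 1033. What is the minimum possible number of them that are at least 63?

If only k of them are at least 63, the other 13 − k are at most 62, so the total is at most k·88 + (13 − k)·62.
This must reach 1033, so k·88 + (13 − k)·62 ≥ 1033, giving k ≥ 9.
Exactly 9 works: 9 values at 88 and 4 at 62 total 1040; lower one of the high values by 7 (still ≥ 63) to hit 1033.

9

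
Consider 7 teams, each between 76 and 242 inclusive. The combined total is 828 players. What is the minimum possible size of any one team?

76

Minimizing one value means maximizing the remaining 6.
The other 6 can take up 6 × 242 = 1452 ≥ 828 − 76, so one team can sit at its floor of 76.
Achievable: one at 76 and the other 6 totalling 752, which fits since 6 × 76 ≤ 752 ≤ 6 × 242.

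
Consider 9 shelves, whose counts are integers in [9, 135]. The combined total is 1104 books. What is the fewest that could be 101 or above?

Each value short of 101 is at most 100, costing at least 135 − 100 = 35 against the maximum total of 1215.
We can afford to lose at most 1215 − 1104 = 111, so at most ⌊111/35⌋ = 3 fall short, and at least 6 are ≥ 101.
Exactly 6 works: 6 values at 135 and 3 at 100 total 1110; lower one of the high values by 6 (still ≥ 101) to hit 1104.

6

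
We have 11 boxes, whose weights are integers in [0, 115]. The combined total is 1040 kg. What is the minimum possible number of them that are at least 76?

Suppose at most 11 − j of them reach 76; then j values are ≤ 75 and the rest ≤ 115.
The total is then ≤ 75·j + 115·(11 − j) = 1265 − 40j. For this to be ≥ 1040 we need j ≤ 5, so at least 11 − 5 = 6 must reach 76.
Exactly 6 works: 6 values at 115 and 5 at 75 total 1065; lower one of the high values by 25 (still ≥ 76) to hit 1040.

6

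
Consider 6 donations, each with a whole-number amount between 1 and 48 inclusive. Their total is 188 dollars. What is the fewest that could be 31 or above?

Each value short of 31 is at most 30, costing at least 48 − 30 = 18 against the maximum total of 288.
We can afford to lose at most 288 − 188 = 100, so at most ⌊100/18⌋ = 5 fall short, and at least 1 are ≥ 31.
Exactly 1 works: 1 value at 48 and 5 at 30 total 198; lower one of the high values by 10 (still ≥ 31) to hit 188.

1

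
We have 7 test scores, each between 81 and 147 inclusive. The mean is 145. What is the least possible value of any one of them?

To make one score as small as possible, make the other 6 as large as possible.
The total is 7 × 145 = 1015.
The other 6 contribute at most 6 × 147 = 882, leaving at least 1015 − 882 = 133.
Since 133 ≥ 81, this is achievable: one at 133 and 6 at 147.

133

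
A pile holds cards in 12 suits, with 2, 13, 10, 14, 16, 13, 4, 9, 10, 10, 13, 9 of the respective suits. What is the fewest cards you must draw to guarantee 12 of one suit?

In the worst case you take as many as possible of each suit without reaching 12: 2 + 11 + 10 + 11 + 11 + 11 + 4 + 9 + 10 + 10 + 11 + 9 = 109.
The next one must give 12 of some suit, so 109 + 1 = 110.

110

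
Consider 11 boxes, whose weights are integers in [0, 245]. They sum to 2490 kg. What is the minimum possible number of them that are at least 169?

Each value short of 169 is at most 168, costing at least 245 − 168 = 77 against the maximum total of 2695.
We can afford to lose at most 2695 − 2490 = 205, so at most ⌊205/77⌋ = 2 fall short, and at least 9 are ≥ 169.
Exactly 9 works: 9 values at 245 and 2 at 168 total 2541; lower one of the high values by 51 (still ≥ 169) to hit 2490.

9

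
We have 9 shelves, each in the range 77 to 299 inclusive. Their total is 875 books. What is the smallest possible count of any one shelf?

77

Minimizing one value means maximizing the remaining 8.
The other 8 can take up 8 × 299 = 2392 ≥ 875 − 77, so one shelf can sit at its floor of 77.
Achievable: one at 77 and the other 8 totalling 798, which fits since 8 × 77 ≤ 798 ≤ 8 × 299.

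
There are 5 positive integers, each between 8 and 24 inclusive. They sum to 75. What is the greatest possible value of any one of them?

Maximizing one value means minimizing the remaining 4.
The other 4 contribute at least 4 × 8 = 32, leaving at most 75 − 32 = 43.
But each integer is capped at 24, so the maximum is 24.
Achievable: one at 24 and the other 4 totalling 51, which fits since 4 × 8 ≤ 51 ≤ 4 × 24.

24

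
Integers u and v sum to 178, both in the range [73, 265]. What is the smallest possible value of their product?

Since u + v is fixed, pushing one of them to its bound minimizes the product.
At the endpoint u = 73, v = 178 − 73 = 105, so uv = 73 × 105 = 7665.

7665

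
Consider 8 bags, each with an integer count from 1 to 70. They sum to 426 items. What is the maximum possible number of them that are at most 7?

2

Each value at 7 or below falls at least 70 − 7 = 63 short of the ceiling 70.
The ceiling total is 8 × 70 = 560, and we need 426, so at most ⌊(560 − 426)/63⌋ = 2 can be that low.
k = 2 is achieved by 2 values at 7 and 6 at 70, total 434; lower one of the 70's by 8 (still > 7) to reach 426.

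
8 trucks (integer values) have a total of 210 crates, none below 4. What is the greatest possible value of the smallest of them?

The 8 values sum to 210, so their minimum is at most ⌊210/8⌋ = 26.
Achievable: 6 of them at 26 and 2 at 27 total 210.

26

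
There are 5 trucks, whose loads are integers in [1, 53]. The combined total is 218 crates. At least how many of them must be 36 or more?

3

Suppose at most 5 − j of them reach 36; then j values are ≤ 35 and the rest ≤ 53.
The total is then ≤ 35·j + 53·(5 − j) = 265 − 18j. For this to be ≥ 218 we need j ≤ 2, so at least 5 − 2 = 3 must reach 36.
Exactly 3 works: 3 values at 53 and 2 at 35 total 229; lower one of the high values by 11 (still ≥ 36) to hit 218.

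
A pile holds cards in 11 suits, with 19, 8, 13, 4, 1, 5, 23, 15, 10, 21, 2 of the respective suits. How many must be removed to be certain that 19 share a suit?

113

In the worst case you take as many as possible of each suit without reaching 19: 18 + 8 + 13 + 4 + 1 + 5 + 18 + 15 + 10 + 18 + 2 = 112.
The next one must give 19 of some suit, so 112 + 1 = 113.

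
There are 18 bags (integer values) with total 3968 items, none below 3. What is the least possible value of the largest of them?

221

Some value must be at least ⌈3968/18⌉ = 221, since 18 × 220 = 3960 < 3968.
Equality holds with 8 values of 221 and 10 values of 220.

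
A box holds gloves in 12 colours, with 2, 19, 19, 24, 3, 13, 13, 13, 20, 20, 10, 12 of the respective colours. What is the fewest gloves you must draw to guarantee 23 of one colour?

167

In the worst case you take as many as possible of each colour without reaching 23: 2 + 19 + 19 + 22 + 3 + 13 + 13 + 13 + 20 + 20 + 10 + 12 = 166.
The next one must give 23 of some colour, so 166 + 1 = 167.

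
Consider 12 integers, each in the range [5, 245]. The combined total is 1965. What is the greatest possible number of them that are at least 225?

8

Suppose k of them are at least 225. Those contribute at least 225 each and the other 12 − k at least 5 each.
So the total is at least 225k + 5(12 − k) = 60 + 220k. This must be ≤ 1965, giving k ≤ 8.
k = 8 is achieved by 8 values at 225 and 4 at 5, total 1820; add 145 to one value (staying below 225) to reach 1965.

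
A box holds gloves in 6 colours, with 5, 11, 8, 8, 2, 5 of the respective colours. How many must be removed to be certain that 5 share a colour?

In the worst case you take as many as possible of each colour without reaching 5: 4 + 4 + 4 + 4 + 2 + 4 = 22.
The next one must give 5 of some colour, so 22 + 1 = 23.

23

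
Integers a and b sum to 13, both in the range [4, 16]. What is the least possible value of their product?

36

For a fixed sum, ab is smallest when a and b are as far apart as possible.
At the endpoint a = 4, b = 13 − 4 = 9, so ab = 4 × 9 = 36.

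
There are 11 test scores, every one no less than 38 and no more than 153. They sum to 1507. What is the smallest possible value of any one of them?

Minimizing one value means maximizing the remaining 10.
The other 10 can take up 10 × 153 = 1530 ≥ 1507 − 38, so one score can sit at its floor of 38.
Achievable: one at 38 and the other 10 totalling 1469, which fits since 10 × 38 ≤ 1469 ≤ 10 × 153.

38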